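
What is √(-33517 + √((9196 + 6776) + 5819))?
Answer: √(-33517 + √21791) ≈ 182.67*I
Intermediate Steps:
√(-33517 + √((9196 + 6776) + 5819)) = √(-33517 + √(15972 + 5819)) = √(-33517 + √21791)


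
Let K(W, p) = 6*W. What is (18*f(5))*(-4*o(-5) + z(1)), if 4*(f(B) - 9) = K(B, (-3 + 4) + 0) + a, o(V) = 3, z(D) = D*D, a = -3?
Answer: -6237/2 ≈ -3118.5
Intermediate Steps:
z(D) = D²
f(B) = 33/4 + 3*B/2 (f(B) = 9 + (6*B - 3)/4 = 9 + (-3 + 6*B)/4 = 9 + (-¾ + 3*B/2) = 33/4 + 3*B/2)
(18*f(5))*(-4*o(-5) + z(1)) = (18*(33/4 + (3/2)*5))*(-4*3 + 1²) = (18*(33/4 + 15/2))*(-12 + 1) = (18*(63/4))*(-11) = (567/2)*(-11) = -6237/2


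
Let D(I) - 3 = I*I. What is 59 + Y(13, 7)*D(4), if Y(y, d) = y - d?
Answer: 173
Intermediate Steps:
D(I) = 3 + I**2 (D(I) = 3 + I*I = 3 + I**2)
59 + Y(13, 7)*D(4) = 59 + (13 - 1*7)*(3 + 4**2) = 59 + (13 - 7)*(3 + 16) = 59 + 6*19 = 59 + 114 = 173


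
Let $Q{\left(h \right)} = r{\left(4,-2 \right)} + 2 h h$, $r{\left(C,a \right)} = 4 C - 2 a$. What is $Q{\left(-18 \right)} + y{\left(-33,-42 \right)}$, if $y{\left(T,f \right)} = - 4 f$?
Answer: $836$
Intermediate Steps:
$r{\left(C,a \right)} = - 2 a + 4 C$
$Q{\left(h \right)} = 20 + 2 h^{2}$ ($Q{\left(h \right)} = \left(\left(-2\right) \left(-2\right) + 4 \cdot 4\right) + 2 h h = \left(4 + 16\right) + 2 h^{2} = 20 + 2 h^{2}$)
$Q{\left(-18 \right)} + y{\left(-33,-42 \right)} = \left(20 + 2 \left(-18\right)^{2}\right) - -168 = \left(20 + 2 \cdot 324\right) + 168 = \left(20 + 648\right) + 168 = 668 + 168 = 836$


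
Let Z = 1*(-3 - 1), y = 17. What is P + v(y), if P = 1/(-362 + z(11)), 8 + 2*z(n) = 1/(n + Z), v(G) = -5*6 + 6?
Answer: -122966/5123 ≈ -24.003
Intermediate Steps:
Z = -4 (Z = 1*(-4) = -4)
v(G) = -24 (v(G) = -30 + 6 = -24)
z(n) = -4 + 1/(2*(-4 + n)) (z(n) = -4 + 1/(2*(n - 4)) = -4 + 1/(2*(-4 + n)))
P = -14/5123 (P = 1/(-362 + (33 - 8*11)/(2*(-4 + 11))) = 1/(-362 + (1/2)*(33 - 88)/7) = 1/(-362 + (1/2)*(1/7)*(-55)) = 1/(-362 - 55/14) = 1/(-5123/14) = -14/5123 ≈ -0.0027328)
P + v(y) = -14/5123 - 24 = -122966/5123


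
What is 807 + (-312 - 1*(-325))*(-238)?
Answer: -2287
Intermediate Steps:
807 + (-312 - 1*(-325))*(-238) = 807 + (-312 + 325)*(-238) = 807 + 13*(-238) = 807 - 3094 = -2287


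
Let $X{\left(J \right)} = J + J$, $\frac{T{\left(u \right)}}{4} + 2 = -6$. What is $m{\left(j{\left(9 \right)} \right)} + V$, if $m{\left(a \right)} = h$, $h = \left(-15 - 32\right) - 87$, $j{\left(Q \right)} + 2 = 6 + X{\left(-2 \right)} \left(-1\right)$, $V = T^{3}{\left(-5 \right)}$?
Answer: $-32902$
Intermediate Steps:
$T{\left(u \right)} = -32$ ($T{\left(u \right)} = -8 + 4 \left(-6\right) = -8 - 24 = -32$)
$X{\left(J \right)} = 2 J$
$V = -32768$ ($V = \left(-32\right)^{3} = -32768$)
$j{\left(Q \right)} = 8$ ($j{\left(Q \right)} = -2 + \left(6 + 2 \left(-2\right) \left(-1\right)\right) = -2 + \left(6 - -4\right) = -2 + \left(6 + 4\right) = -2 + 10 = 8$)
$h = -134$ ($h = \left(-15 - 32\right) - 87 = -47 - 87 = -134$)
$m{\left(a \right)} = -134$
$m{\left(j{\left(9 \right)} \right)} + V = -134 - 32768 = -32902$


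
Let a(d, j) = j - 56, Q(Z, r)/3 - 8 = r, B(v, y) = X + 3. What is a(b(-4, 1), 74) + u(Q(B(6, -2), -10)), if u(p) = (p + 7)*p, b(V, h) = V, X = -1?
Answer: 12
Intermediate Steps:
B(v, y) = 2 (B(v, y) = -1 + 3 = 2)
Q(Z, r) = 24 + 3*r
a(d, j) = -56 + j
u(p) = p*(7 + p) (u(p) = (7 + p)*p = p*(7 + p))
a(b(-4, 1), 74) + u(Q(B(6, -2), -10)) = (-56 + 74) + (24 + 3*(-10))*(7 + (24 + 3*(-10))) = 18 + (24 - 30)*(7 + (24 - 30)) = 18 - 6*(7 - 6) = 18 - 6*1 = 18 - 6 = 12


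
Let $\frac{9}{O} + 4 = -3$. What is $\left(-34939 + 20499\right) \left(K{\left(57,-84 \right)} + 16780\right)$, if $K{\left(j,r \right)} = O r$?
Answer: $-243862720$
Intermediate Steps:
$O = - \frac{9}{7}$ ($O = \frac{9}{-4 - 3} = \frac{9}{-7} = 9 \left(- \frac{1}{7}\right) = - \frac{9}{7} \approx -1.2857$)
$K{\left(j,r \right)} = - \frac{9 r}{7}$
$\left(-34939 + 20499\right) \left(K{\left(57,-84 \right)} + 16780\right) = \left(-34939 + 20499\right) \left(\left(- \frac{9}{7}\right) \left(-84\right) + 16780\right) = - 14440 \left(108 + 16780\right) = \left(-14440\right) 16888 = -243862720$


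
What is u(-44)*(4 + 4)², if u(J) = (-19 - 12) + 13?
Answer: -1152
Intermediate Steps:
u(J) = -18 (u(J) = -31 + 13 = -18)
u(-44)*(4 + 4)² = -18*(4 + 4)² = -18*8² = -18*64 = -1152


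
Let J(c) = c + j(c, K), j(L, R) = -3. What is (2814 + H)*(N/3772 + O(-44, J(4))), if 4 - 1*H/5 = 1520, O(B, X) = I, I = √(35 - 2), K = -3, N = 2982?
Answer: -3553053/943 - 4766*√33 ≈ -31146.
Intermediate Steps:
I = √33 ≈ 5.7446
J(c) = -3 + c (J(c) = c - 3 = -3 + c)
O(B, X) = √33
H = -7580 (H = 20 - 5*1520 = 20 - 7600 = -7580)
(2814 + H)*(N/3772 + O(-44, J(4))) = (2814 - 7580)*(2982/3772 + √33) = -4766*(2982*(1/3772) + √33) = -4766*(1491/1886 + √33) = -3553053/943 - 4766*√33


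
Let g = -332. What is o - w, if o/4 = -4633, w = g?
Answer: -18200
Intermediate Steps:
w = -332
o = -18532 (o = 4*(-4633) = -18532)
o - w = -18532 - 1*(-332) = -18532 + 332 = -18200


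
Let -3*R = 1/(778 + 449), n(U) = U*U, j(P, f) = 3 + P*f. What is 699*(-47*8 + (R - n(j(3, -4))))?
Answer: -391956794/1227 ≈ -3.1944e+5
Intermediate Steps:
n(U) = U²
R = -1/3681 (R = -1/(3*(778 + 449)) = -⅓/1227 = -⅓*1/1227 = -1/3681 ≈ -0.00027167)
699*(-47*8 + (R - n(j(3, -4)))) = 699*(-47*8 + (-1/3681 - (3 + 3*(-4))²)) = 699*(-376 + (-1/3681 - (3 - 12)²)) = 699*(-376 + (-1/3681 - 1*(-9)²)) = 699*(-376 + (-1/3681 - 1*81)) = 699*(-376 + (-1/3681 - 81)) = 699*(-376 - 298162/3681) = 699*(-1682218/3681) = -391956794/1227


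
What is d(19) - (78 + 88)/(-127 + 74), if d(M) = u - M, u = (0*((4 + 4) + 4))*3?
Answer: -841/53 ≈ -15.868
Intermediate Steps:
u = 0 (u = (0*(8 + 4))*3 = (0*12)*3 = 0*3 = 0)
d(M) = -M (d(M) = 0 - M = -M)
d(19) - (78 + 88)/(-127 + 74) = -1*19 - (78 + 88)/(-127 + 74) = -19 - 166/(-53) = -19 - 166*(-1)/53 = -19 - 1*(-166/53) = -19 + 166/53 = -841/53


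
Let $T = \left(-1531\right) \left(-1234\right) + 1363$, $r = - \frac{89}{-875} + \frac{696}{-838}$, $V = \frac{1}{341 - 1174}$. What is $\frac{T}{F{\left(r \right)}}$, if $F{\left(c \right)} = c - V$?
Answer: $- \frac{82484547457375}{31745496} \approx -2.5983 \cdot 10^{6}$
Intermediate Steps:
$V = - \frac{1}{833}$ ($V = \frac{1}{-833} = - \frac{1}{833} \approx -0.0012005$)
$r = - \frac{267209}{366625}$ ($r = \left(-89\right) \left(- \frac{1}{875}\right) + 696 \left(- \frac{1}{838}\right) = \frac{89}{875} - \frac{348}{419} = - \frac{267209}{366625} \approx -0.72883$)
$F{\left(c \right)} = \frac{1}{833} + c$ ($F{\left(c \right)} = c - - \frac{1}{833} = c + \frac{1}{833} = \frac{1}{833} + c$)
$T = 1890617$ ($T = 1889254 + 1363 = 1890617$)
$\frac{T}{F{\left(r \right)}} = \frac{1890617}{\frac{1}{833} - \frac{267209}{366625}} = \frac{1890617}{- \frac{31745496}{43628375}} = 1890617 \left(- \frac{43628375}{31745496}\right) = - \frac{82484547457375}{31745496}$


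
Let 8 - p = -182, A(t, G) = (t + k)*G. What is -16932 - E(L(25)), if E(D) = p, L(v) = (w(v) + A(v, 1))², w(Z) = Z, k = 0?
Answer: -17122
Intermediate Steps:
A(t, G) = G*t (A(t, G) = (t + 0)*G = t*G = G*t)
p = 190 (p = 8 - 1*(-182) = 8 + 182 = 190)
L(v) = 4*v² (L(v) = (v + 1*v)² = (v + v)² = (2*v)² = 4*v²)
E(D) = 190
-16932 - E(L(25)) = -16932 - 1*190 = -16932 - 190 = -17122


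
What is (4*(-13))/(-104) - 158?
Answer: -315/2 ≈ -157.50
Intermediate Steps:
(4*(-13))/(-104) - 158 = -52*(-1/104) - 158 = ½ - 158 = -315/2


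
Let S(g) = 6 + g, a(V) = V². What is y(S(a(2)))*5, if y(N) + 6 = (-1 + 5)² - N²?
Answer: -450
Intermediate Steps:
y(N) = 10 - N² (y(N) = -6 + ((-1 + 5)² - N²) = -6 + (4² - N²) = -6 + (16 - N²) = 10 - N²)
y(S(a(2)))*5 = (10 - (6 + 2²)²)*5 = (10 - (6 + 4)²)*5 = (10 - 1*10²)*5 = (10 - 1*100)*5 = (10 - 100)*5 = -90*5 = -450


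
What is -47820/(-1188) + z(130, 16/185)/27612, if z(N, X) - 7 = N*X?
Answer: 452368685/11238084 ≈ 40.253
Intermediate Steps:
z(N, X) = 7 + N*X
-47820/(-1188) + z(130, 16/185)/27612 = -47820/(-1188) + (7 + 130*(16/185))/27612 = -47820*(-1/1188) + (7 + 130*(16*(1/185)))*(1/27612) = 3985/99 + (7 + 130*(16/185))*(1/27612) = 3985/99 + (7 + 416/37)*(1/27612) = 3985/99 + (675/37)*(1/27612) = 3985/99 + 75/113516 = 452368685/11238084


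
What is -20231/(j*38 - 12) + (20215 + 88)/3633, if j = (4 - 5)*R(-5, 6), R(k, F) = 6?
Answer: 26123981/290640 ≈ 89.884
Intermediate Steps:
j = -6 (j = (4 - 5)*6 = -1*6 = -6)
-20231/(j*38 - 12) + (20215 + 88)/3633 = -20231/(-6*38 - 12) + (20215 + 88)/3633 = -20231/(-228 - 12) + 20303*(1/3633) = -20231/(-240) + 20303/3633 = -20231*(-1/240) + 20303/3633 = 20231/240 + 20303/3633 = 26123981/290640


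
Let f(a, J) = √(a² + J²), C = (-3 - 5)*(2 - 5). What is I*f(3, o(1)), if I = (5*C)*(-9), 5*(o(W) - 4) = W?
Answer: -648*√74 ≈ -5574.3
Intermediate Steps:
C = 24 (C = -8*(-3) = 24)
o(W) = 4 + W/5
f(a, J) = √(J² + a²)
I = -1080 (I = (5*24)*(-9) = 120*(-9) = -1080)
I*f(3, o(1)) = -1080*√((4 + (⅕)*1)² + 3²) = -1080*√((4 + ⅕)² + 9) = -1080*√((21/5)² + 9) = -1080*√(441/25 + 9) = -648*√74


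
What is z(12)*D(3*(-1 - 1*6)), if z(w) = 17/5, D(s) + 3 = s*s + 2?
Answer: 1496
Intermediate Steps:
D(s) = -1 + s² (D(s) = -3 + (s*s + 2) = -3 + (s² + 2) = -3 + (2 + s²) = -1 + s²)
z(w) = 17/5 (z(w) = 17*(⅕) = 17/5)
z(12)*D(3*(-1 - 1*6)) = 17*(-1 + (3*(-1 - 1*6))²)/5 = 17*(-1 + (3*(-1 - 6))²)/5 = 17*(-1 + (3*(-7))²)/5 = 17*(-1 + (-21)²)/5 = 17*(-1 + 441)/5 = (17/5)*440 = 1496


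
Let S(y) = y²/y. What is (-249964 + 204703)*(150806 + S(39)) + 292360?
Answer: -6827103185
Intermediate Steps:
S(y) = y
(-249964 + 204703)*(150806 + S(39)) + 292360 = (-249964 + 204703)*(150806 + 39) + 292360 = -45261*150845 + 292360 = -6827395545 + 292360 = -6827103185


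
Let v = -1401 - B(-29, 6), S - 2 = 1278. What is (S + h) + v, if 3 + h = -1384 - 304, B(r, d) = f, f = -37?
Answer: -1775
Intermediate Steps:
B(r, d) = -37
S = 1280 (S = 2 + 1278 = 1280)
h = -1691 (h = -3 + (-1384 - 304) = -3 - 1688 = -1691)
v = -1364 (v = -1401 - 1*(-37) = -1401 + 37 = -1364)
(S + h) + v = (1280 - 1691) - 1364 = -411 - 1364 = -1775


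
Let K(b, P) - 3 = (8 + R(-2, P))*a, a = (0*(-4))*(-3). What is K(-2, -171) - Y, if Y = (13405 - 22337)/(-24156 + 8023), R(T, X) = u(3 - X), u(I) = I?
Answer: 39467/16133 ≈ 2.4464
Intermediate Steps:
R(T, X) = 3 - X
a = 0 (a = 0*(-3) = 0)
Y = 8932/16133 (Y = -8932/(-16133) = -8932*(-1/16133) = 8932/16133 ≈ 0.55365)
K(b, P) = 3 (K(b, P) = 3 + (8 + (3 - P))*0 = 3 + (11 - P)*0 = 3 + 0 = 3)
K(-2, -171) - Y = 3 - 1*8932/16133 = 3 - 8932/16133 = 39467/16133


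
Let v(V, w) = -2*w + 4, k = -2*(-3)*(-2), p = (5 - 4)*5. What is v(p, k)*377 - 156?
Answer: 10400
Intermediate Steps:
p = 5 (p = 1*5 = 5)
k = -12 (k = 6*(-2) = -12)
v(V, w) = 4 - 2*w
v(p, k)*377 - 156 = (4 - 2*(-12))*377 - 156 = (4 + 24)*377 - 156 = 28*377 - 156 = 10556 - 156 = 10400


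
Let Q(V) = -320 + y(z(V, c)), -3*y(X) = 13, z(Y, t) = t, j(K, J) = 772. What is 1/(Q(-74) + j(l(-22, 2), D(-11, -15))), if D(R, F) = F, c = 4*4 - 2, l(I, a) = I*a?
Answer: 3/1343 ≈ 0.0022338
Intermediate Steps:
c = 14 (c = 16 - 2 = 14)
y(X) = -13/3 (y(X) = -⅓*13 = -13/3)
Q(V) = -973/3 (Q(V) = -320 - 13/3 = -973/3)
1/(Q(-74) + j(l(-22, 2), D(-11, -15))) = 1/(-973/3 + 772) = 1/(1343/3) = 3/1343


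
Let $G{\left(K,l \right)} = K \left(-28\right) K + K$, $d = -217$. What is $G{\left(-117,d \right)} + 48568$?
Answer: $-334841$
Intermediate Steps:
$G{\left(K,l \right)} = K - 28 K^{2}$ ($G{\left(K,l \right)} = - 28 K K + K = - 28 K^{2} + K = K - 28 K^{2}$)
$G{\left(-117,d \right)} + 48568 = - 117 \left(1 - -3276\right) + 48568 = - 117 \left(1 + 3276\right) + 48568 = \left(-117\right) 3277 + 48568 = -383409 + 48568 = -334841$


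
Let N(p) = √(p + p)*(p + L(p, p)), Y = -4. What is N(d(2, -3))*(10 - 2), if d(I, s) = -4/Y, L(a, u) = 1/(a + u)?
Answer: 12*√2 ≈ 16.971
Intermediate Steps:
d(I, s) = 1 (d(I, s) = -4/(-4) = -4*(-¼) = 1)
N(p) = √2*√p*(p + 1/(2*p)) (N(p) = √(p + p)*(p + 1/(p + p)) = √(2*p)*(p + 1/(2*p)) = (√2*√p)*(p + 1/(2*p)) = √2*√p*(p + 1/(2*p)))
N(d(2, -3))*(10 - 2) = (√2*(½ + 1²)/√1)*(10 - 2) = (√2*1*(½ + 1))*8 = (√2*1*(3/2))*8 = (3*√2/2)*8 = 12*√2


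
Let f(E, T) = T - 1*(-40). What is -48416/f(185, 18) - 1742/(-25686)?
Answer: -310878085/372447 ≈ -834.69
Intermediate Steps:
f(E, T) = 40 + T (f(E, T) = T + 40 = 40 + T)
-48416/f(185, 18) - 1742/(-25686) = -48416/(40 + 18) - 1742/(-25686) = -48416/58 - 1742*(-1/25686) = -48416*1/58 + 871/12843 = -24208/29 + 871/12843 = -310878085/372447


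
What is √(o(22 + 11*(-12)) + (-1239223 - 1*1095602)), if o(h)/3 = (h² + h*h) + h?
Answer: 3*I*√251395 ≈ 1504.2*I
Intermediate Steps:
o(h) = 3*h + 6*h² (o(h) = 3*((h² + h*h) + h) = 3*((h² + h²) + h) = 3*(2*h² + h) = 3*(h + 2*h²) = 3*h + 6*h²)
√(o(22 + 11*(-12)) + (-1239223 - 1*1095602)) = √(3*(22 + 11*(-12))*(1 + 2*(22 + 11*(-12))) + (-1239223 - 1*1095602)) = √(3*(22 - 132)*(1 + 2*(22 - 132)) + (-1239223 - 1095602)) = √(3*(-110)*(1 + 2*(-110)) - 2334825) = √(3*(-110)*(1 - 220) - 2334825) = √(3*(-110)*(-219) - 2334825) = √(72270 - 2334825) = √(-2262555) = 3*I*√251395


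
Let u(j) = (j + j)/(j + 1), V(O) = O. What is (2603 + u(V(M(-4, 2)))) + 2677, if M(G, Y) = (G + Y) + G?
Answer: 26412/5 ≈ 5282.4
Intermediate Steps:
M(G, Y) = Y + 2*G
u(j) = 2*j/(1 + j) (u(j) = (2*j)/(1 + j) = 2*j/(1 + j))
(2603 + u(V(M(-4, 2)))) + 2677 = (2603 + 2*(2 + 2*(-4))/(1 + (2 + 2*(-4)))) + 2677 = (2603 + 2*(2 - 8)/(1 + (2 - 8))) + 2677 = (2603 + 2*(-6)/(1 - 6)) + 2677 = (2603 + 2*(-6)/(-5)) + 2677 = (2603 + 2*(-6)*(-1/5)) + 2677 = (2603 + 12/5) + 2677 = 13027/5 + 2677 = 26412/5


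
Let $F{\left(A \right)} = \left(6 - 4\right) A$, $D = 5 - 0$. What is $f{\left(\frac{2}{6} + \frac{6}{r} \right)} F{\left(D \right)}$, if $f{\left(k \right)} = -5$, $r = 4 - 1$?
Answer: $-50$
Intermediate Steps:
$r = 3$ ($r = 4 - 1 = 3$)
$D = 5$ ($D = 5 + 0 = 5$)
$F{\left(A \right)} = 2 A$
$f{\left(\frac{2}{6} + \frac{6}{r} \right)} F{\left(D \right)} = - 5 \cdot 2 \cdot 5 = \left(-5\right) 10 = -50$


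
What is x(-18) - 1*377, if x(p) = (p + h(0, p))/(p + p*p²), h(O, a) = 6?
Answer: -367573/975 ≈ -377.00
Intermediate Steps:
x(p) = (6 + p)/(p + p³) (x(p) = (p + 6)/(p + p*p²) = (6 + p)/(p + p³))
x(-18) - 1*377 = (6 - 18)/(-18 + (-18)³) - 1*377 = -12/(-18 - 5832) - 377 = -12/(-5850) - 377 = -1/5850*(-12) - 377 = 2/975 - 377 = -367573/975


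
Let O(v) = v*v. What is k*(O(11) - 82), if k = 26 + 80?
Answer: 4134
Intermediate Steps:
O(v) = v²
k = 106
k*(O(11) - 82) = 106*(11² - 82) = 106*(121 - 82) = 106*39 = 4134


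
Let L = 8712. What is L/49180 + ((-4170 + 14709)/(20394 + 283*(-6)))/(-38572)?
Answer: 523505980977/2955480755680 ≈ 0.17713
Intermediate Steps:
L/49180 + ((-4170 + 14709)/(20394 + 283*(-6)))/(-38572) = 8712/49180 + ((-4170 + 14709)/(20394 + 283*(-6)))/(-38572) = 8712*(1/49180) + (10539/(20394 - 1698))*(-1/38572) = 2178/12295 + (10539/18696)*(-1/38572) = 2178/12295 + (10539*(1/18696))*(-1/38572) = 2178/12295 + (3513/6232)*(-1/38572) = 2178/12295 - 3513/240380704 = 523505980977/2955480755680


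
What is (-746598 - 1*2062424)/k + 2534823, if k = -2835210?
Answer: 3593379163426/1417605 ≈ 2.5348e+6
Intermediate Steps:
(-746598 - 1*2062424)/k + 2534823 = (-746598 - 1*2062424)/(-2835210) + 2534823 = (-746598 - 2062424)*(-1/2835210) + 2534823 = -2809022*(-1/2835210) + 2534823 = 1404511/1417605 + 2534823 = 3593379163426/1417605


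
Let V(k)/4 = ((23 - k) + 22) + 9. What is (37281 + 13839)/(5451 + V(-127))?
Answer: 10224/1235 ≈ 8.2785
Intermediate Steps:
V(k) = 216 - 4*k (V(k) = 4*(((23 - k) + 22) + 9) = 4*((45 - k) + 9) = 4*(54 - k) = 216 - 4*k)
(37281 + 13839)/(5451 + V(-127)) = (37281 + 13839)/(5451 + (216 - 4*(-127))) = 51120/(5451 + (216 + 508)) = 51120/(5451 + 724) = 51120/6175 = 51120*(1/6175) = 10224/1235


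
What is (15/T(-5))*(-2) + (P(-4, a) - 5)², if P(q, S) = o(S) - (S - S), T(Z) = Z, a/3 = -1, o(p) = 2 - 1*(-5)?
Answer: 10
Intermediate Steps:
o(p) = 7 (o(p) = 2 + 5 = 7)
a = -3 (a = 3*(-1) = -3)
P(q, S) = 7 (P(q, S) = 7 - (S - S) = 7 - 1*0 = 7 + 0 = 7)
(15/T(-5))*(-2) + (P(-4, a) - 5)² = (15/(-5))*(-2) + (7 - 5)² = (15*(-⅕))*(-2) + 2² = -3*(-2) + 4 = 6 + 4 = 10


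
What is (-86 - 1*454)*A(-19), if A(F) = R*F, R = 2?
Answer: 20520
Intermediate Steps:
A(F) = 2*F
(-86 - 1*454)*A(-19) = (-86 - 1*454)*(2*(-19)) = (-86 - 454)*(-38) = -540*(-38) = 20520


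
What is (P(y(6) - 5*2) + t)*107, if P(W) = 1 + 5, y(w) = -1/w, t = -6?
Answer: 0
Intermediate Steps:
P(W) = 6
(P(y(6) - 5*2) + t)*107 = (6 - 6)*107 = 0*107 = 0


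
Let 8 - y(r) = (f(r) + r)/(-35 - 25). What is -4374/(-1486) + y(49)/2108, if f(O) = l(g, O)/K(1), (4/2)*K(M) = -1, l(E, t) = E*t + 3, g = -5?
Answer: 277364419/93974640 ≈ 2.9515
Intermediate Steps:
l(E, t) = 3 + E*t
K(M) = -1/2 (K(M) = (1/2)*(-1) = -1/2)
f(O) = -6 + 10*O (f(O) = (3 - 5*O)/(-1/2) = (3 - 5*O)*(-2) = -6 + 10*O)
y(r) = 79/10 + 11*r/60 (y(r) = 8 - ((-6 + 10*r) + r)/(-35 - 25) = 8 - (-6 + 11*r)/(-60) = 8 - (-6 + 11*r)*(-1)/60 = 8 - (1/10 - 11*r/60) = 8 + (-1/10 + 11*r/60) = 79/10 + 11*r/60)
-4374/(-1486) + y(49)/2108 = -4374/(-1486) + (79/10 + (11/60)*49)/2108 = -4374*(-1/1486) + (79/10 + 539/60)*(1/2108) = 2187/743 + (1013/60)*(1/2108) = 2187/743 + 1013/126480 = 277364419/93974640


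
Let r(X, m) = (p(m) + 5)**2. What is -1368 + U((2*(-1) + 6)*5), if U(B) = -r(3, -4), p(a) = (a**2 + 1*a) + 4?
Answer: -1809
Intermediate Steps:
p(a) = 4 + a + a**2 (p(a) = (a**2 + a) + 4 = (a + a**2) + 4 = 4 + a + a**2)
r(X, m) = (9 + m + m**2)**2 (r(X, m) = ((4 + m + m**2) + 5)**2 = (9 + m + m**2)**2)
U(B) = -441 (U(B) = -(9 - 4 + (-4)**2)**2 = -(9 - 4 + 16)**2 = -1*21**2 = -1*441 = -441)
-1368 + U((2*(-1) + 6)*5) = -1368 - 441 = -1809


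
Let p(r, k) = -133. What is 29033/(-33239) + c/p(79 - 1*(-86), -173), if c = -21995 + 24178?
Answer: -76422126/4420787 ≈ -17.287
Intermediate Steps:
c = 2183
29033/(-33239) + c/p(79 - 1*(-86), -173) = 29033/(-33239) + 2183/(-133) = 29033*(-1/33239) + 2183*(-1/133) = -29033/33239 - 2183/133 = -76422126/4420787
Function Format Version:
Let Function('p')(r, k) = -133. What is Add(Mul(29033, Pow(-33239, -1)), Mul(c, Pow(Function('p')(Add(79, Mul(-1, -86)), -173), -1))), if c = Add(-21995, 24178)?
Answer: Rational(-76422126, 4420787) ≈ -17.287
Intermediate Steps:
c = 2183
Add(Mul(29033, Pow(-33239, -1)), Mul(c, Pow(Function('p')(Add(79, Mul(-1, -86)), -173), -1))) = Add(Mul(29033, Pow(-33239, -1)), Mul(2183, Pow(-133, -1))) = Add(Mul(29033, Rational(-1, 33239)), Mul(2183, Rational(-1, 133))) = Add(Rational(-29033, 33239), Rational(-2183, 133)) = Rational(-76422126, 4420787)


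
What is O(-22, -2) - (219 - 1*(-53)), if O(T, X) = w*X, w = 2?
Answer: -276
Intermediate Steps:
O(T, X) = 2*X
O(-22, -2) - (219 - 1*(-53)) = 2*(-2) - (219 - 1*(-53)) = -4 - (219 + 53) = -4 - 1*272 = -4 - 272 = -276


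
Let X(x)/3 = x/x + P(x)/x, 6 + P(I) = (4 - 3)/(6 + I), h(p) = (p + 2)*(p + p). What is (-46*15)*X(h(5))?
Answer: -143865/76 ≈ -1893.0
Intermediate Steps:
h(p) = 2*p*(2 + p) (h(p) = (2 + p)*(2*p) = 2*p*(2 + p))
P(I) = -6 + 1/(6 + I) (P(I) = -6 + (4 - 3)/(6 + I) = -6 + 1/(6 + I))
X(x) = 3 + 3*(-35 - 6*x)/(x*(6 + x)) (X(x) = 3*(x/x + ((-35 - 6*x)/(6 + x))/x) = 3*(1 + (-35 - 6*x)/(x*(6 + x))) = 3 + 3*(-35 - 6*x)/(x*(6 + x)))
(-46*15)*X(h(5)) = (-46*15)*(3*(-35 + (2*5*(2 + 5))**2)/(((2*5*(2 + 5)))*(6 + 2*5*(2 + 5)))) = -2070*(-35 + (2*5*7)**2)/((2*5*7)*(6 + 2*5*7)) = -2070*(-35 + 70**2)/(70*(6 + 70)) = -2070*(-35 + 4900)/(70*76) = -2070*4865/(70*76) = -690*417/152 = -143865/76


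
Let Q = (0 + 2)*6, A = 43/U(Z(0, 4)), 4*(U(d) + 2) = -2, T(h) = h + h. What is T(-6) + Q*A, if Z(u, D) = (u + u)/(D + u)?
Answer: -1092/5 ≈ -218.40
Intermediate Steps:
T(h) = 2*h
Z(u, D) = 2*u/(D + u) (Z(u, D) = (2*u)/(D + u) = 2*u/(D + u))
U(d) = -5/2 (U(d) = -2 + (¼)*(-2) = -2 - ½ = -5/2)
A = -86/5 (A = 43/(-5/2) = 43*(-⅖) = -86/5 ≈ -17.200)
Q = 12 (Q = 2*6 = 12)
T(-6) + Q*A = 2*(-6) + 12*(-86/5) = -12 - 1032/5 = -1092/5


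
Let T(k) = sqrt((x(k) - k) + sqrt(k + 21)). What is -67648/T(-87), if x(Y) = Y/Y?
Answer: -67648/sqrt(88 + I*sqrt(66)) ≈ -7188.4 + 331.11*I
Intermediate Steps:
x(Y) = 1
T(k) = sqrt(1 + sqrt(21 + k) - k) (T(k) = sqrt((1 - k) + sqrt(k + 21)) = sqrt((1 - k) + sqrt(21 + k)) = sqrt(1 + sqrt(21 + k) - k))
-67648/T(-87) = -67648/sqrt(1 + sqrt(21 - 87) - 1*(-87)) = -67648/sqrt(1 + sqrt(-66) + 87) = -67648/sqrt(1 + I*sqrt(66) + 87) = -67648/sqrt(88 + I*sqrt(66))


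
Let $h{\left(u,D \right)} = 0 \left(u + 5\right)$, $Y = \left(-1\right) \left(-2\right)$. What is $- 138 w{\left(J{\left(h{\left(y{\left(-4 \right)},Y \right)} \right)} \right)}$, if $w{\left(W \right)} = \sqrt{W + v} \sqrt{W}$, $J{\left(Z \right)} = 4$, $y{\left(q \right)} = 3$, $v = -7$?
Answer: $- 276 i \sqrt{3} \approx - 478.05 i$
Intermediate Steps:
$Y = 2$
$h{\left(u,D \right)} = 0$ ($h{\left(u,D \right)} = 0 \left(5 + u\right) = 0$)
$w{\left(W \right)} = \sqrt{W} \sqrt{-7 + W}$ ($w{\left(W \right)} = \sqrt{W - 7} \sqrt{W} = \sqrt{-7 + W} \sqrt{W} = \sqrt{W} \sqrt{-7 + W}$)
$- 138 w{\left(J{\left(h{\left(y{\left(-4 \right)},Y \right)} \right)} \right)} = - 138 \sqrt{4} \sqrt{-7 + 4} = - 138 \cdot 2 \sqrt{-3} = - 138 \cdot 2 i \sqrt{3} = - 276 i \sqrt{3}$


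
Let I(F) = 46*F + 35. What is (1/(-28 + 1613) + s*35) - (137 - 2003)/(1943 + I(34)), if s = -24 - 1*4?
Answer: -2749413724/2807035 ≈ -979.47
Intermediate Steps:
I(F) = 35 + 46*F
s = -28 (s = -24 - 4 = -28)
(1/(-28 + 1613) + s*35) - (137 - 2003)/(1943 + I(34)) = (1/(-28 + 1613) - 28*35) - (137 - 2003)/(1943 + (35 + 46*34)) = (1/1585 - 980) - (-1866)/(1943 + (35 + 1564)) = (1/1585 - 980) - (-1866)/(1943 + 1599) = -1553299/1585 - (-1866)/3542 = -1553299/1585 - 1*(-933/1771) = -1553299/1585 + 933/1771 = -2749413724/2807035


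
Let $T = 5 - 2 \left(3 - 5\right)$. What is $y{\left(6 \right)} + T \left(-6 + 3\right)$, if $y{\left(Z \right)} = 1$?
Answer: $-26$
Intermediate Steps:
$T = 9$ ($T = 5 - -4 = 5 + 4 = 9$)
$y{\left(6 \right)} + T \left(-6 + 3\right) = 1 + 9 \left(-6 + 3\right) = 1 + 9 \left(-3\right) = 1 - 27 = -26$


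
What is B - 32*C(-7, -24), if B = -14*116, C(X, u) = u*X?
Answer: -7000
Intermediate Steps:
C(X, u) = X*u
B = -1624
B - 32*C(-7, -24) = -1624 - (-224)*(-24) = -1624 - 32*168 = -1624 - 5376 = -7000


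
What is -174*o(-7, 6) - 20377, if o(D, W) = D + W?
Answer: -20203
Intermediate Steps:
-174*o(-7, 6) - 20377 = -174*(-7 + 6) - 20377 = -174*(-1) - 20377 = 174 - 20377 = -20203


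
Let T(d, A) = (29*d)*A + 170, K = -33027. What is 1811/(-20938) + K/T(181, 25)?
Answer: -929475671/2751148510 ≈ -0.33785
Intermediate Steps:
T(d, A) = 170 + 29*A*d (T(d, A) = 29*A*d + 170 = 170 + 29*A*d)
1811/(-20938) + K/T(181, 25) = 1811/(-20938) - 33027/(170 + 29*25*181) = 1811*(-1/20938) - 33027/(170 + 131225) = -1811/20938 - 33027/131395 = -929475671/2751148510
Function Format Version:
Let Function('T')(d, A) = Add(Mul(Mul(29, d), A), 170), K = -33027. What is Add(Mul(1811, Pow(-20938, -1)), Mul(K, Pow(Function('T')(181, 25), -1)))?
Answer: Rational(-929475671, 2751148510) ≈ -0.33785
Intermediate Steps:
Function('T')(d, A) = Add(170, Mul(29, A, d)) (Function('T')(d, A) = Add(Mul(29, A, d), 170) = Add(170, Mul(29, A, d)))
Add(Mul(1811, Pow(-20938, -1)), Mul(K, Pow(Function('T')(181, 25), -1))) = Add(Mul(1811, Pow(-20938, -1)), Mul(-33027, Pow(Add(170, Mul(29, 25, 181)), -1))) = Add(Mul(1811, Rational(-1, 20938)), Mul(-33027, Pow(Add(170, 131225), -1))) = Add(Rational(-1811, 20938), Mul(-33027, Pow(131395, -1))) = Add(Rational(-1811, 20938), Mul(-33027, Rational(1, 131395))) = Add(Rational(-1811, 20938), Rational(-33027, 131395)) = Rational(-929475671, 2751148510)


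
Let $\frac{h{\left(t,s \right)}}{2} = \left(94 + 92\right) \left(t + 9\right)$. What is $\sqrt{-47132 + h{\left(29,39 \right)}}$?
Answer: $2 i \sqrt{8249} \approx 181.65 i$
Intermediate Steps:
$h{\left(t,s \right)} = 3348 + 372 t$ ($h{\left(t,s \right)} = 2 \left(94 + 92\right) \left(t + 9\right) = 2 \cdot 186 \left(9 + t\right) = 2 \left(1674 + 186 t\right) = 3348 + 372 t$)
$\sqrt{-47132 + h{\left(29,39 \right)}} = \sqrt{-47132 + \left(3348 + 372 \cdot 29\right)} = \sqrt{-47132 + \left(3348 + 10788\right)} = \sqrt{-47132 + 14136} = \sqrt{-32996} = 2 i \sqrt{8249}$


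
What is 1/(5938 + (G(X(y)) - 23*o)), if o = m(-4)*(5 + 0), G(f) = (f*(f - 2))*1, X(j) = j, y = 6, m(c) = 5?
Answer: 1/5387 ≈ 0.00018563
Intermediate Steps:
G(f) = f*(-2 + f) (G(f) = (f*(-2 + f))*1 = f*(-2 + f))
o = 25 (o = 5*(5 + 0) = 5*5 = 25)
1/(5938 + (G(X(y)) - 23*o)) = 1/(5938 + (6*(-2 + 6) - 23*25)) = 1/(5938 + (6*4 - 575)) = 1/(5938 + (24 - 575)) = 1/(5938 - 551) = 1/5387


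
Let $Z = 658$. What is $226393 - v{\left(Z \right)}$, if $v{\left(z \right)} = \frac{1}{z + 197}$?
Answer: $\frac{193566014}{855} \approx 2.2639 \cdot 10^{5}$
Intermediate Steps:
$v{\left(z \right)} = \frac{1}{197 + z}$
$226393 - v{\left(Z \right)} = 226393 - \frac{1}{197 + 658} = 226393 - \frac{1}{855} = \frac{193566014}{855}$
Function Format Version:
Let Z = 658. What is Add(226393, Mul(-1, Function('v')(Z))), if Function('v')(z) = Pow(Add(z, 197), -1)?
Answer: Rational(193566014, 855) ≈ 2.2639e+5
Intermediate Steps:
Function('v')(z) = Pow(Add(197, z), -1)
Add(226393, Mul(-1, Function('v')(Z))) = Add(226393, Mul(-1, Pow(Add(197, 658), -1))) = Add(226393, Mul(-1, Pow(855, -1))) = Add(226393, Mul(-1, Rational(1, 855))) = Add(226393, Rational(-1, 855)) = Rational(193566014, 855)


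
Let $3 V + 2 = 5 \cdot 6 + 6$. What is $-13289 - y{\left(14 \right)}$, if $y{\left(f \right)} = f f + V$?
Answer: $- \frac{40489}{3} \approx -13496.0$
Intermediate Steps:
$V = \frac{34}{3}$ ($V = - \frac{2}{3} + \frac{5 \cdot 6 + 6}{3} = - \frac{2}{3} + \frac{30 + 6}{3} = - \frac{2}{3} + \frac{1}{3} \cdot 36 = - \frac{2}{3} + 12 = \frac{34}{3} \approx 11.333$)
$y{\left(f \right)} = \frac{34}{3} + f^{2}$ ($y{\left(f \right)} = f f + \frac{34}{3} = f^{2} + \frac{34}{3} = \frac{34}{3} + f^{2}$)
$-13289 - y{\left(14 \right)} = -13289 - \left(\frac{34}{3} + 14^{2}\right) = -13289 - \left(\frac{34}{3} + 196\right) = -13289 - \frac{622}{3} = - \frac{40489}{3}$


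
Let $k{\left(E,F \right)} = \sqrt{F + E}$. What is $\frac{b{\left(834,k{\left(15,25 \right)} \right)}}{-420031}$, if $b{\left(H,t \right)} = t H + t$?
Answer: $- \frac{1670 \sqrt{10}}{420031} \approx -0.012573$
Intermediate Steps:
$k{\left(E,F \right)} = \sqrt{E + F}$
$b{\left(H,t \right)} = t + H t$ ($b{\left(H,t \right)} = H t + t = t + H t$)
$\frac{b{\left(834,k{\left(15,25 \right)} \right)}}{-420031} = \frac{\sqrt{15 + 25} \left(1 + 834\right)}{-420031} = \sqrt{40} \cdot 835 \left(- \frac{1}{420031}\right) = 2 \sqrt{10} \cdot 835 \left(- \frac{1}{420031}\right) = 1670 \sqrt{10} \left(- \frac{1}{420031}\right) = - \frac{1670 \sqrt{10}}{420031}$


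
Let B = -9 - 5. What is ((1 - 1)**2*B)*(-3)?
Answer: 0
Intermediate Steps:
B = -14
((1 - 1)**2*B)*(-3) = ((1 - 1)**2*(-14))*(-3) = (0**2*(-14))*(-3) = (0*(-14))*(-3) = 0*(-3) = 0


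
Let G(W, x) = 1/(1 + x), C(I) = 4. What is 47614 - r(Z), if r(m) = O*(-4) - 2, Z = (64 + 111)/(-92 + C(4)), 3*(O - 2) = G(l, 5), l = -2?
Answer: 428618/9 ≈ 47624.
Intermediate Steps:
O = 37/18 (O = 2 + 1/(3*(1 + 5)) = 2 + (1/3)/6 = 2 + (1/3)*(1/6) = 2 + 1/18 = 37/18 ≈ 2.0556)
Z = -175/88 (Z = (64 + 111)/(-92 + 4) = 175/(-88) = 175*(-1/88) = -175/88 ≈ -1.9886)
r(m) = -92/9 (r(m) = (37/18)*(-4) - 2 = -74/9 - 2 = -92/9)
47614 - r(Z) = 47614 - 1*(-92/9) = 47614 + 92/9 = 428618/9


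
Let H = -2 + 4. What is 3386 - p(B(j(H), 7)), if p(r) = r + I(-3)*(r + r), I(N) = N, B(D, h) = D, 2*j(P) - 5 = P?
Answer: 6807/2 ≈ 3403.5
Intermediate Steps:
H = 2
j(P) = 5/2 + P/2
p(r) = -5*r (p(r) = r - 3*(r + r) = r - 6*r = -5*r)
3386 - p(B(j(H), 7)) = 3386 - (-5)*(5/2 + (½)*2) = 3386 - (-5)*(5/2 + 1) = 3386 - (-5)*7/2 = 3386 - 1*(-35/2) = 3386 + 35/2 = 6807/2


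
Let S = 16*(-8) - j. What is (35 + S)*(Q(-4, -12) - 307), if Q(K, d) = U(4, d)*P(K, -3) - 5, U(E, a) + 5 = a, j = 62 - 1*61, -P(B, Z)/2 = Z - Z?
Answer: 29328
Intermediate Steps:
P(B, Z) = 0 (P(B, Z) = -2*(Z - Z) = -2*0 = 0)
j = 1 (j = 62 - 61 = 1)
S = -129 (S = 16*(-8) - 1*1 = -128 - 1 = -129)
U(E, a) = -5 + a
Q(K, d) = -5 (Q(K, d) = (-5 + d)*0 - 5 = 0 - 5 = -5)
(35 + S)*(Q(-4, -12) - 307) = (35 - 129)*(-5 - 307) = -94*(-312) = 29328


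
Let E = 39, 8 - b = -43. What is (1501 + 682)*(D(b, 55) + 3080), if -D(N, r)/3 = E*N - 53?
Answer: -5955224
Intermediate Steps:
b = 51 (b = 8 - 1*(-43) = 8 + 43 = 51)
D(N, r) = 159 - 117*N (D(N, r) = -3*(39*N - 53) = -3*(-53 + 39*N) = 159 - 117*N)
(1501 + 682)*(D(b, 55) + 3080) = (1501 + 682)*((159 - 117*51) + 3080) = 2183*((159 - 5967) + 3080) = 2183*(-5808 + 3080) = 2183*(-2728) = -5955224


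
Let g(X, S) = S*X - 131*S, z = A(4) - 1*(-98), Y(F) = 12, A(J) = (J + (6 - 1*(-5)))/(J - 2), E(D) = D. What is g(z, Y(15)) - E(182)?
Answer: -488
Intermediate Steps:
A(J) = (11 + J)/(-2 + J) (A(J) = (J + (6 + 5))/(-2 + J) = (J + 11)/(-2 + J) = (11 + J)/(-2 + J))
z = 211/2 (z = (11 + 4)/(-2 + 4) - 1*(-98) = 15/2 + 98 = 211/2 ≈ 105.50)
g(X, S) = -131*S + S*X
g(z, Y(15)) - E(182) = 12*(-131 + 211/2) - 1*182 = 12*(-51/2) - 182 = -306 - 182 = -488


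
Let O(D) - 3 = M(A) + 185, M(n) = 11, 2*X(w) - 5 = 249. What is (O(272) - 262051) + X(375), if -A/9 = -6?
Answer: -261725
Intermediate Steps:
A = 54 (A = -9*(-6) = 54)
X(w) = 127 (X(w) = 5/2 + (½)*249 = 5/2 + 249/2 = 127)
O(D) = 199 (O(D) = 3 + (11 + 185) = 3 + 196 = 199)
(O(272) - 262051) + X(375) = (199 - 262051) + 127 = -261852 + 127 = -261725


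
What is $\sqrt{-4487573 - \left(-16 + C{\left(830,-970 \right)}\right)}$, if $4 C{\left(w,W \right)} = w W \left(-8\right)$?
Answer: $i \sqrt{6097757} \approx 2469.4 i$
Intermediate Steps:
$C{\left(w,W \right)} = - 2 W w$ ($C{\left(w,W \right)} = \frac{w W \left(-8\right)}{4} = \frac{W w \left(-8\right)}{4} = \frac{\left(-8\right) W w}{4} = - 2 W w$)
$\sqrt{-4487573 - \left(-16 + C{\left(830,-970 \right)}\right)} = \sqrt{-4487573 + \left(\left(-4\right)^{2} - \left(-2\right) \left(-970\right) 830\right)} = \sqrt{-4487573 + \left(16 - 1610200\right)} = \sqrt{-4487573 - 1610184} = \sqrt{-6097757} = i \sqrt{6097757}$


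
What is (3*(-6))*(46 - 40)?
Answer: -108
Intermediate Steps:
(3*(-6))*(46 - 40) = -18*6 = -108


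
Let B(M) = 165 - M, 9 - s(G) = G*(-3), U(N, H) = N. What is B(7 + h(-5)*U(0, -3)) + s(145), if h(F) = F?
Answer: 602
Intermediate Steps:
s(G) = 9 + 3*G (s(G) = 9 - G*(-3) = 9 - (-3)*G = 9 + 3*G)
B(7 + h(-5)*U(0, -3)) + s(145) = (165 - (7 - 5*0)) + (9 + 3*145) = (165 - (7 + 0)) + (9 + 435) = (165 - 1*7) + 444 = (165 - 7) + 444 = 158 + 444 = 602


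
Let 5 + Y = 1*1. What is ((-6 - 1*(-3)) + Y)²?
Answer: 49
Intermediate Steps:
Y = -4 (Y = -5 + 1*1 = -5 + 1 = -4)
((-6 - 1*(-3)) + Y)² = ((-6 - 1*(-3)) - 4)² = ((-6 + 3) - 4)² = (-3 - 4)² = (-7)² = 49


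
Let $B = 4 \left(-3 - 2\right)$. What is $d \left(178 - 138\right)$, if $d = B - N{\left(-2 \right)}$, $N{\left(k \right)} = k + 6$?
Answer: $-960$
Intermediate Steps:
$N{\left(k \right)} = 6 + k$
$B = -20$ ($B = 4 \left(-5\right) = -20$)
$d = -24$ ($d = -20 - \left(6 - 2\right) = -20 - 4 = -24$)
$d \left(178 - 138\right) = - 24 \left(178 - 138\right) = \left(-24\right) 40 = -960$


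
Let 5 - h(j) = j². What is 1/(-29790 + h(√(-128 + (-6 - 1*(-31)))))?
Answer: -1/29682 ≈ -3.3690e-5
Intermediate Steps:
h(j) = 5 - j²
1/(-29790 + h(√(-128 + (-6 - 1*(-31))))) = 1/(-29790 + (5 - (√(-128 + (-6 - 1*(-31))))²)) = 1/(-29790 + (5 - (√(-128 + (-6 + 31)))²)) = 1/(-29790 + (5 - (√(-128 + 25))²)) = 1/(-29790 + (5 - (√(-103))²)) = 1/(-29790 + (5 - (I*√103)²)) = 1/(-29790 + (5 - 1*(-103))) = 1/(-29790 + (5 + 103)) = 1/(-29790 + 108) = 1/(-29682) = -1/29682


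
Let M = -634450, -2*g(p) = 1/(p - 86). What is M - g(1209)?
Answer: -1424974699/2246 ≈ -6.3445e+5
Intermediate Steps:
g(p) = -1/(2*(-86 + p)) (g(p) = -1/(2*(p - 86)) = -1/(2*(-86 + p)))
M - g(1209) = -634450 - (-1)/(-172 + 2*1209) = -634450 - (-1)/(-172 + 2418) = -634450 - (-1)/2246 = -634450 - 1*(-1/2246) = -634450 + 1/2246 = -1424974699/2246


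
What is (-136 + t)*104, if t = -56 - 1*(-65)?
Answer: -13208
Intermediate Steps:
t = 9 (t = -56 + 65 = 9)
(-136 + t)*104 = (-136 + 9)*104 = -127*104 = -13208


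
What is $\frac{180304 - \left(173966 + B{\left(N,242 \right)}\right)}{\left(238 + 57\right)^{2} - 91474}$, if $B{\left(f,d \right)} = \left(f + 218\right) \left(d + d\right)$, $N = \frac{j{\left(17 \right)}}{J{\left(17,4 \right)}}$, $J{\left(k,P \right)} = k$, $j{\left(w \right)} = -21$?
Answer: $\frac{558598}{25211} \approx 22.157$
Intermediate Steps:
$N = - \frac{21}{17} \approx -1.2353$
$B{\left(f,d \right)} = 2 d \left(218 + f\right)$ ($B{\left(f,d \right)} = \left(218 + f\right) 2 d = 2 d \left(218 + f\right)$)
$\frac{180304 - \left(173966 + B{\left(N,242 \right)}\right)}{\left(238 + 57\right)^{2} - 91474} = \frac{180304 - \left(173966 + 2 \cdot 242 \left(218 - \frac{21}{17}\right)\right)}{\left(238 + 57\right)^{2} - 91474} = \frac{180304 - \left(173966 + 2 \cdot 242 \cdot \frac{3685}{17}\right)}{295^{2} - 91474} = \frac{180304 - \frac{4740962}{17}}{87025 - 91474} = \frac{180304 - \frac{4740962}{17}}{-4449} = \left(180304 - \frac{4740962}{17}\right) \left(- \frac{1}{4449}\right) = \left(- \frac{1675794}{17}\right) \left(- \frac{1}{4449}\right) = \frac{558598}{25211}$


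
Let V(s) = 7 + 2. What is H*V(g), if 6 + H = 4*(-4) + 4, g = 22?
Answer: -162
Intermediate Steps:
H = -18 (H = -6 + (4*(-4) + 4) = -6 + (-16 + 4) = -6 - 12 = -18)
V(s) = 9
H*V(g) = -18*9 = -162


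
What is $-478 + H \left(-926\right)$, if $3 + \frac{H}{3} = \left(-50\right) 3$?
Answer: $424556$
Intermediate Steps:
$H = -459$ ($H = -9 + 3 \left(\left(-50\right) 3\right) = -9 + 3 \left(-150\right) = -9 - 450 = -459$)
$-478 + H \left(-926\right) = -478 - -425034 = -478 + 425034 = 424556$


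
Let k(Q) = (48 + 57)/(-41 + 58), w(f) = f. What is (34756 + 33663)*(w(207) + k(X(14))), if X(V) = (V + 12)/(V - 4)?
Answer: 247950456/17 ≈ 1.4585e+7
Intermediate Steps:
X(V) = (12 + V)/(-4 + V)
k(Q) = 105/17
(34756 + 33663)*(w(207) + k(X(14))) = (34756 + 33663)*(207 + 105/17) = 68419*(3624/17) = 247950456/17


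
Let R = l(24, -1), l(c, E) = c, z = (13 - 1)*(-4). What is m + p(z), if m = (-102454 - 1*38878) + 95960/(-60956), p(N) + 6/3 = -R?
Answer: -2154178552/15239 ≈ -1.4136e+5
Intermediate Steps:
z = -48 (z = 12*(-4) = -48)
R = 24
p(N) = -26 (p(N) = -2 - 1*24 = -2 - 24 = -26)
m = -2153782338/15239 (m = (-102454 - 38878) + 95960*(-1/60956) = -141332 - 23990/15239 = -2153782338/15239 ≈ -1.4133e+5)
m + p(z) = -2153782338/15239 - 26 = -2154178552/15239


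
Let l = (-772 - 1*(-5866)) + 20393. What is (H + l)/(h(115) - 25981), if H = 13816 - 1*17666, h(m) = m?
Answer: -21637/25866 ≈ -0.83650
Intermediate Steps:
l = 25487 (l = (-772 + 5866) + 20393 = 5094 + 20393 = 25487)
H = -3850 (H = 13816 - 17666 = -3850)
(H + l)/(h(115) - 25981) = (-3850 + 25487)/(115 - 25981) = 21637/(-25866) = 21637*(-1/25866) = -21637/25866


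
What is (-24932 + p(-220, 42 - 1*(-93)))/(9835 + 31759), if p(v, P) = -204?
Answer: -12568/20797 ≈ -0.60432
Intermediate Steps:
(-24932 + p(-220, 42 - 1*(-93)))/(9835 + 31759) = (-24932 - 204)/(9835 + 31759) = -25136/41594 = -25136*1/41594 = -12568/20797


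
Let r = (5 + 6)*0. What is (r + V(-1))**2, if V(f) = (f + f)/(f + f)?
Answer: 1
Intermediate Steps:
V(f) = 1 (V(f) = (2*f)/((2*f)) = (2*f)*(1/(2*f)) = 1)
r = 0 (r = 11*0 = 0)
(r + V(-1))**2 = (0 + 1)**2 = 1**2 = 1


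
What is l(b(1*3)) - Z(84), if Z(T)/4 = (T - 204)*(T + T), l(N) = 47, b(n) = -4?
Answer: 80687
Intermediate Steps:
Z(T) = 8*T*(-204 + T) (Z(T) = 4*((T - 204)*(T + T)) = 4*((-204 + T)*(2*T)) = 4*(2*T*(-204 + T)) = 8*T*(-204 + T))
l(b(1*3)) - Z(84) = 47 - 8*84*(-204 + 84) = 47 - 8*84*(-120) = 47 - 1*(-80640) = 47 + 80640 = 80687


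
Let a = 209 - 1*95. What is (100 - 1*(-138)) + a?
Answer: 352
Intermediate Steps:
a = 114 (a = 209 - 95 = 114)
(100 - 1*(-138)) + a = (100 - 1*(-138)) + 114 = (100 + 138) + 114 = 238 + 114 = 352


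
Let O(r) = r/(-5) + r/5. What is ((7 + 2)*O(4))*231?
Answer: 0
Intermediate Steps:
O(r) = 0 (O(r) = r*(-⅕) + r*(⅕) = -r/5 + r/5 = 0)
((7 + 2)*O(4))*231 = ((7 + 2)*0)*231 = (9*0)*231 = 0*231 = 0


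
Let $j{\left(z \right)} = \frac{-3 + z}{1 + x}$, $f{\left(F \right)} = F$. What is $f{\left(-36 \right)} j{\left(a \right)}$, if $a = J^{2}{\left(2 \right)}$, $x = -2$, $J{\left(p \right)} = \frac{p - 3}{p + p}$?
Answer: $- \frac{423}{4} \approx -105.75$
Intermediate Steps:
$J{\left(p \right)} = \frac{-3 + p}{2 p}$
$a = \frac{1}{16}$ ($a = \left(\frac{-3 + 2}{2 \cdot 2}\right)^{2} = \left(\frac{1}{2} \cdot \frac{1}{2} \left(-1\right)\right)^{2} = \left(- \frac{1}{4}\right)^{2} = \frac{1}{16} \approx 0.0625$)
$j{\left(z \right)} = 3 - z$ ($j{\left(z \right)} = \frac{-3 + z}{1 - 2} = \frac{-3 + z}{-1} = \left(-3 + z\right) \left(-1\right) = 3 - z$)
$f{\left(-36 \right)} j{\left(a \right)} = - 36 \left(3 - \frac{1}{16}\right) = \left(-36\right) \frac{47}{16} = - \frac{423}{4}$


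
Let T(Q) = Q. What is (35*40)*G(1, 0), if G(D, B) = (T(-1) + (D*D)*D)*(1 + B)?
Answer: 0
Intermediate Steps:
G(D, B) = (1 + B)*(-1 + D**3) (G(D, B) = (-1 + (D*D)*D)*(1 + B) = (-1 + D**2*D)*(1 + B) = (-1 + D**3)*(1 + B) = (1 + B)*(-1 + D**3))
(35*40)*G(1, 0) = (35*40)*(-1 + 1**3 - 1*0 + 0*1**3) = 1400*(-1 + 1 + 0 + 0*1) = 1400*(-1 + 1 + 0 + 0) = 1400*0 = 0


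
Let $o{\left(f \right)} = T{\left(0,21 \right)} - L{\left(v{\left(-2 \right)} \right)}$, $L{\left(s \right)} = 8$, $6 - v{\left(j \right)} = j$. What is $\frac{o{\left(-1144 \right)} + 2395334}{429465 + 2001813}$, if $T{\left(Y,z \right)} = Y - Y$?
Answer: $\frac{399221}{405213} \approx 0.98521$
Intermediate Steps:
$v{\left(j \right)} = 6 - j$
$T{\left(Y,z \right)} = 0$
$o{\left(f \right)} = -8$ ($o{\left(f \right)} = 0 - 8 = -8$)
$\frac{o{\left(-1144 \right)} + 2395334}{429465 + 2001813} = \frac{-8 + 2395334}{429465 + 2001813} = \frac{2395326}{2431278} = 2395326 \cdot \frac{1}{2431278} = \frac{399221}{405213}$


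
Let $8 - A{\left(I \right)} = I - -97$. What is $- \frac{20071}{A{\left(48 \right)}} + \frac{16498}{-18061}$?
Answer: $\frac{360242105}{2474357} \approx 145.59$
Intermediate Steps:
$A{\left(I \right)} = -89 - I$ ($A{\left(I \right)} = 8 - \left(I - -97\right) = 8 - \left(I + 97\right) = 8 - \left(97 + I\right) = -89 - I$)
$- \frac{20071}{A{\left(48 \right)}} + \frac{16498}{-18061} = - \frac{20071}{-89 - 48} + \frac{16498}{-18061} = - \frac{20071}{-89 - 48} + 16498 \left(- \frac{1}{18061}\right) = - \frac{20071}{-137} - \frac{16498}{18061} = \left(-20071\right) \left(- \frac{1}{137}\right) - \frac{16498}{18061} = \frac{20071}{137} - \frac{16498}{18061} = \frac{360242105}{2474357}$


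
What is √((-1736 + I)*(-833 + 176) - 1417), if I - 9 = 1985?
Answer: I*√170923 ≈ 413.43*I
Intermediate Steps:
I = 1994 (I = 9 + 1985 = 1994)
√((-1736 + I)*(-833 + 176) - 1417) = √((-1736 + 1994)*(-833 + 176) - 1417) = √(258*(-657) - 1417) = √(-169506 - 1417) = √(-170923) = I*√170923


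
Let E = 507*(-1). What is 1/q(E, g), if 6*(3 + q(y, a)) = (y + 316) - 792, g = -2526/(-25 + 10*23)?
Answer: -6/1001 ≈ -0.0059940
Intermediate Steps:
E = -507
g = -2526/205 (g = -2526/(-25 + 230) = -2526/205 ≈ -12.322)
q(y, a) = -247/3 + y/6 (q(y, a) = -3 + ((y + 316) - 792)/6 = -3 + ((316 + y) - 792)/6 = -3 + (-476 + y)/6 = -3 + (-238/3 + y/6) = -247/3 + y/6)
1/q(E, g) = 1/(-247/3 + (1/6)*(-507)) = 1/(-247/3 - 169/2) = 1/(-1001/6) = -6/1001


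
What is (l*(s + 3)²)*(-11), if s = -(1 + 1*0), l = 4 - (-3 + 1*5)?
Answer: -88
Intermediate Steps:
l = 2 (l = 4 - (-3 + 5) = 4 - 1*2 = 4 - 2 = 2)
s = -1 (s = -(1 + 0) = -1*1 = -1)
(l*(s + 3)²)*(-11) = (2*(-1 + 3)²)*(-11) = (2*2²)*(-11) = (2*4)*(-11) = 8*(-11) = -88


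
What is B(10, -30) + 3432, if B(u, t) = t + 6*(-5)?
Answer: 3372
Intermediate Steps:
B(u, t) = -30 + t (B(u, t) = t - 30 = -30 + t)
B(10, -30) + 3432 = (-30 - 30) + 3432 = -60 + 3432 = 3372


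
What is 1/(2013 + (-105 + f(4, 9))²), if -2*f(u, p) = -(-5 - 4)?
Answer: 4/56013 ≈ 7.1412e-5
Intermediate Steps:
f(u, p) = -9/2 (f(u, p) = -(-1)*(-5 - 4)/2 = -(-1)*(-9)/2 = -½*9 = -9/2)
1/(2013 + (-105 + f(4, 9))²) = 1/(2013 + (-105 - 9/2)²) = 1/(2013 + (-219/2)²) = 1/(2013 + 47961/4) = 1/(56013/4) = 4/56013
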